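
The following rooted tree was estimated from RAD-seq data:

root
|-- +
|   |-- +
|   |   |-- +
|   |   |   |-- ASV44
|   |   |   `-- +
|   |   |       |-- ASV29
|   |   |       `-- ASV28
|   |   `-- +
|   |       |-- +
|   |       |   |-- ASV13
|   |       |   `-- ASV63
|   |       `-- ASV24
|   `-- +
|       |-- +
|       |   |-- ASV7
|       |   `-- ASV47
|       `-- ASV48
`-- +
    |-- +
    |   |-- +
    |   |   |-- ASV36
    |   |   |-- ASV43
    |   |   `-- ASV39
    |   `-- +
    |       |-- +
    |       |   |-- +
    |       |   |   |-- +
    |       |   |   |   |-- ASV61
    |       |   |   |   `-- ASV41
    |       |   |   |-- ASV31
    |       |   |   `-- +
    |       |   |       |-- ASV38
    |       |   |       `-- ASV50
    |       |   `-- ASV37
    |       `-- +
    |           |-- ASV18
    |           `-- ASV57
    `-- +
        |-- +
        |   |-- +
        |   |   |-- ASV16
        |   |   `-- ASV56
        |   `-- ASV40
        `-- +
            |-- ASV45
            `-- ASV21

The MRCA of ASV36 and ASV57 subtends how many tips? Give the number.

The MRCA of ASV36 and ASV57 is the node subtending ((ASV36,ASV43,ASV39),((((ASV61,ASV41),ASV31,(ASV38,ASV50)),ASV37),(ASV18,ASV57))).
That clade contains 11 terminal taxa: ASV18, ASV31, ASV36, ASV37, ASV38, ASV39, ASV41, ASV43, ASV50, ASV57, ASV61.

11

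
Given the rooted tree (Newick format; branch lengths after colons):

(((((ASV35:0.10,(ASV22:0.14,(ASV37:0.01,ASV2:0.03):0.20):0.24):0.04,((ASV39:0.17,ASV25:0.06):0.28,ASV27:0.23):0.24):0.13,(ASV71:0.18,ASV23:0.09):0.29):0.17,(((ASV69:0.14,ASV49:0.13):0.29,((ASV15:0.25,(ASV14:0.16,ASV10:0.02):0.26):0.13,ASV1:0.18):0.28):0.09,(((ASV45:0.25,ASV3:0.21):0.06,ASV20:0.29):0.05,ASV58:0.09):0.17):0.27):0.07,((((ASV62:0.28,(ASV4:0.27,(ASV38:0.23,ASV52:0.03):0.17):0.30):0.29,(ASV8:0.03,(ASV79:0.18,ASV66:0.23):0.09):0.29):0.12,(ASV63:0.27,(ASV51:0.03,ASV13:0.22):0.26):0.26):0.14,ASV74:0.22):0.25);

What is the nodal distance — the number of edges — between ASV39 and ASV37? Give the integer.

7

The MRCA of ASV39 and ASV37 is the node subtending ((ASV35,(ASV22,(ASV37,ASV2))),((ASV39,ASV25),ASV27)).
From ASV39 up to that node: 3 branches. From ASV37 up to the same node: 4 branches. Total: 3 + 4 = 7.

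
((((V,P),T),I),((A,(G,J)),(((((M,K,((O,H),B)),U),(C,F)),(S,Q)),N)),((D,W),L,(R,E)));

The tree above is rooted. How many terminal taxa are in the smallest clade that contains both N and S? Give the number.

The MRCA of N and S is the node subtending (((((M,K,((O,H),B)),U),(C,F)),(S,Q)),N).
That clade contains 11 terminal taxa: B, C, F, H, K, M, N, O, Q, S, U.

11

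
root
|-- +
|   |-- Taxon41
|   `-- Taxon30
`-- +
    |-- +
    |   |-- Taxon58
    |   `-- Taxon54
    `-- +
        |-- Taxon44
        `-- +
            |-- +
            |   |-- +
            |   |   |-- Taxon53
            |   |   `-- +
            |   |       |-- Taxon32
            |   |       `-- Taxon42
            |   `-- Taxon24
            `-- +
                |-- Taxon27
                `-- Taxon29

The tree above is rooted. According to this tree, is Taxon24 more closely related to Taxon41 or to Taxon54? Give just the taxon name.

The MRCA of Taxon24 and Taxon54 subtends ((Taxon58,Taxon54),(Taxon44,(((Taxon53,(Taxon32,Taxon42)),Taxon24),(Taxon27,Taxon29)))) (9 taxa).
The MRCA of Taxon24 and Taxon41 is the root, subtending the entire tree (11 taxa).
The first is nested inside the second, so Taxon24 shares a more recent common ancestor with Taxon54.

Taxon54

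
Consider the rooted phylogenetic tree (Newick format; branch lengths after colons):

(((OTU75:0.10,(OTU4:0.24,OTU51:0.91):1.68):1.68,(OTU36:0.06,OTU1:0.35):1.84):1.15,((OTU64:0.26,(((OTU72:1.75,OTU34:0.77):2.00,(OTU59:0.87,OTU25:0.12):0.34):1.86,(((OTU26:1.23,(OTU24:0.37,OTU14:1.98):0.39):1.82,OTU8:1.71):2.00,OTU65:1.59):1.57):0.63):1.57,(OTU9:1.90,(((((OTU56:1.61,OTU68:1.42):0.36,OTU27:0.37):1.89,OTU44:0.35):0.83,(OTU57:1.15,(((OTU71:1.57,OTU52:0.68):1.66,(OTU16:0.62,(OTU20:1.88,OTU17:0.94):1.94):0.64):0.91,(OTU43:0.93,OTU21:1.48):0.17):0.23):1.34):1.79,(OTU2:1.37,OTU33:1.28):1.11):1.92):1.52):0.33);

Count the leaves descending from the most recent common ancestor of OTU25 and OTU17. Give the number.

25

The MRCA of OTU25 and OTU17 is the node subtending ((OTU64,(((OTU72,OTU34),(OTU59,OTU25)),(((OTU26,(OTU24,OTU14)),OTU8),OTU65))),(OTU9,(((((OTU56,OTU68),OTU27),OTU44),(OTU57,(((OTU71,OTU52),(OTU16,(OTU20,OTU17))),(OTU43,OTU21)))),(OTU2,OTU33)))).
That clade contains 25 terminal taxa: OTU14, OTU16, OTU17, OTU2, OTU20, OTU21, OTU24, OTU25, OTU26, OTU27, OTU33, OTU34, OTU43, OTU44, OTU52, OTU56, OTU57, OTU59, OTU64, OTU65, OTU68, OTU71, OTU72, OTU8, OTU9.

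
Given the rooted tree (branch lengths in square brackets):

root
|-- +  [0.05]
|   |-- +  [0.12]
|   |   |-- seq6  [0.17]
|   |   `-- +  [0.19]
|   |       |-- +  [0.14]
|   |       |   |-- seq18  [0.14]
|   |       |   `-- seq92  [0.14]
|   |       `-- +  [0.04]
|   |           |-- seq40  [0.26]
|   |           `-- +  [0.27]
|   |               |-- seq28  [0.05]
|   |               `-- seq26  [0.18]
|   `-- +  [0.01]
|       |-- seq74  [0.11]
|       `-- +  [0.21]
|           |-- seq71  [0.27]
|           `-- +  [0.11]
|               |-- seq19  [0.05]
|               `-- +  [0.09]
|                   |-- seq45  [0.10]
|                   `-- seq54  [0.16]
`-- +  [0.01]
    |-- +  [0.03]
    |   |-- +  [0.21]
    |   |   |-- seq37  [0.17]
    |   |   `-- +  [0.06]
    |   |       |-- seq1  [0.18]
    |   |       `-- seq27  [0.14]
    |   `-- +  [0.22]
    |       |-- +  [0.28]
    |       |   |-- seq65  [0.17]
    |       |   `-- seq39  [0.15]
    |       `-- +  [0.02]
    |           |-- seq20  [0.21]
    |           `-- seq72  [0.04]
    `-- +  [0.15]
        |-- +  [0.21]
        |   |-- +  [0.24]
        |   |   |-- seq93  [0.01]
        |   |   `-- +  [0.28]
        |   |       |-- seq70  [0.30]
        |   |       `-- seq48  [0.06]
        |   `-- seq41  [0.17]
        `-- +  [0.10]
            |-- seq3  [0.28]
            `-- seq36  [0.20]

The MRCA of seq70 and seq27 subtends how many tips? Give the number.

The MRCA of seq70 and seq27 is the node subtending (((seq37,(seq1,seq27)),((seq65,seq39),(seq20,seq72))),(((seq93,(seq70,seq48)),seq41),(seq3,seq36))).
That clade contains 13 terminal taxa: seq1, seq20, seq27, seq3, seq36, seq37, seq39, seq41, seq48, seq65, seq70, seq72, seq93.

13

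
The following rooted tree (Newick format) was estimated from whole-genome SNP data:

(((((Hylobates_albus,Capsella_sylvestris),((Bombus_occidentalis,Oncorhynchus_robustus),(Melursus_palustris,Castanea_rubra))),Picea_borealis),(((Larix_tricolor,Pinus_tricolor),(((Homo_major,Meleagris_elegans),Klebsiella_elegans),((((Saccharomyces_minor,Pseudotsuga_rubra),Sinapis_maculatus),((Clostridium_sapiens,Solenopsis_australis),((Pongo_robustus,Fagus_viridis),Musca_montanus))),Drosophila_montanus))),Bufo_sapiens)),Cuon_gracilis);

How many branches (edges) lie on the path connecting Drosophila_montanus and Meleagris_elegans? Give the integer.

The MRCA of Drosophila_montanus and Meleagris_elegans is the node subtending (((Homo_major,Meleagris_elegans),Klebsiella_elegans),((((Saccharomyces_minor,Pseudotsuga_rubra),Sinapis_maculatus),((Clostridium_sapiens,Solenopsis_australis),((Pongo_robustus,Fagus_viridis),Musca_montanus))),Drosophila_montanus)).
From Drosophila_montanus up to that node: 2 branches. From Meleagris_elegans up to the same node: 3 branches. Total: 2 + 3 = 5.

5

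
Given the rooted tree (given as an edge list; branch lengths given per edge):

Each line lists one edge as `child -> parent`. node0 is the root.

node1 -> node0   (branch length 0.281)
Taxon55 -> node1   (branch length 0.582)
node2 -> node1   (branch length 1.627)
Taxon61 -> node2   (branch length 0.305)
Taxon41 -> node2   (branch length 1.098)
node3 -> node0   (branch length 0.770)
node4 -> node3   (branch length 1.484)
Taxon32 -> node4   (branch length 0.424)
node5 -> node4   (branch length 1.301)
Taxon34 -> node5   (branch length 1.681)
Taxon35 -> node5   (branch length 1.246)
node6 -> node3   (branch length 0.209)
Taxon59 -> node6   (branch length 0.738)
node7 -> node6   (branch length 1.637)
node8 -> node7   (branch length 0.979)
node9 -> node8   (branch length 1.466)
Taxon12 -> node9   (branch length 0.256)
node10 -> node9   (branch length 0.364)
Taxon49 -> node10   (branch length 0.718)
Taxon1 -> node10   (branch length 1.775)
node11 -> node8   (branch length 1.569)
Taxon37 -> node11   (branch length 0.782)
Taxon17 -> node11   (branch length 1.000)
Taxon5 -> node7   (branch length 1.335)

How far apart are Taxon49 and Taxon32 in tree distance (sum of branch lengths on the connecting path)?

The path runs Taxon49 → … → MRCA → … → Taxon32; the MRCA is the node subtending ((Taxon32,(Taxon34,Taxon35)),(Taxon59,(((Taxon12,(Taxon49,Taxon1)),(Taxon37,Taxon17)),Taxon5))).
Branch lengths along that path: 0.718 + 0.364 + 1.466 + 0.979 + 1.637 + 0.209 + 1.484 + 0.424 = 7.281.

7.281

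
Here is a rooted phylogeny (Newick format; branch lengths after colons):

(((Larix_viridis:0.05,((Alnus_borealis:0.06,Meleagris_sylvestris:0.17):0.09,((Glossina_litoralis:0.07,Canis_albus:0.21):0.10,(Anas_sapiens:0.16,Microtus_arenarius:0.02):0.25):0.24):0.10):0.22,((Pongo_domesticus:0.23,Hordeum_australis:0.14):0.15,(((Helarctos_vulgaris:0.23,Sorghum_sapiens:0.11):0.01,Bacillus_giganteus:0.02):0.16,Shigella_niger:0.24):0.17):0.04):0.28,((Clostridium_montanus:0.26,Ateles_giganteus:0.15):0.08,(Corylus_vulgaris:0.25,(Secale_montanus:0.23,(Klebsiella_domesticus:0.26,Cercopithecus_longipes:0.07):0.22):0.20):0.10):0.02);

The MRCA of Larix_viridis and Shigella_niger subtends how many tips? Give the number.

The MRCA of Larix_viridis and Shigella_niger is the node subtending ((Larix_viridis,((Alnus_borealis,Meleagris_sylvestris),((Glossina_litoralis,Canis_albus),(Anas_sapiens,Microtus_arenarius)))),((Pongo_domesticus,Hordeum_australis),(((Helarctos_vulgaris,Sorghum_sapiens),Bacillus_giganteus),Shigella_niger))).
That clade contains 13 terminal taxa: Alnus_borealis, Anas_sapiens, Bacillus_giganteus, Canis_albus, Glossina_litoralis, Helarctos_vulgaris, Hordeum_australis, Larix_viridis, Meleagris_sylvestris, Microtus_arenarius, Pongo_domesticus, Shigella_niger, Sorghum_sapiens.

13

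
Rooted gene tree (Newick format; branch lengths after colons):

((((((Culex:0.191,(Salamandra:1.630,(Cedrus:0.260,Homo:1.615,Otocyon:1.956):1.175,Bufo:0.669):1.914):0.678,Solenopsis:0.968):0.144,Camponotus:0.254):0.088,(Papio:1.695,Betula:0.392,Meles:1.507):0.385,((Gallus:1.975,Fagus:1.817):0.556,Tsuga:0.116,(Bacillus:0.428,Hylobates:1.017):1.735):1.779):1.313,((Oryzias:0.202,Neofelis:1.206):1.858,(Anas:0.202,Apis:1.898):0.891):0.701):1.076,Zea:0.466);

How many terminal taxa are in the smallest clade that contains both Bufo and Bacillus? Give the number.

16

The MRCA of Bufo and Bacillus is the node subtending ((((Culex,(Salamandra,(Cedrus,Homo,Otocyon),Bufo)),Solenopsis),Camponotus),(Papio,Betula,Meles),((Gallus,Fagus),Tsuga,(Bacillus,Hylobates))).
That clade contains 16 terminal taxa: Bacillus, Betula, Bufo, Camponotus, Cedrus, Culex, Fagus, Gallus, Homo, Hylobates, Meles, Otocyon, Papio, Salamandra, Solenopsis, Tsuga.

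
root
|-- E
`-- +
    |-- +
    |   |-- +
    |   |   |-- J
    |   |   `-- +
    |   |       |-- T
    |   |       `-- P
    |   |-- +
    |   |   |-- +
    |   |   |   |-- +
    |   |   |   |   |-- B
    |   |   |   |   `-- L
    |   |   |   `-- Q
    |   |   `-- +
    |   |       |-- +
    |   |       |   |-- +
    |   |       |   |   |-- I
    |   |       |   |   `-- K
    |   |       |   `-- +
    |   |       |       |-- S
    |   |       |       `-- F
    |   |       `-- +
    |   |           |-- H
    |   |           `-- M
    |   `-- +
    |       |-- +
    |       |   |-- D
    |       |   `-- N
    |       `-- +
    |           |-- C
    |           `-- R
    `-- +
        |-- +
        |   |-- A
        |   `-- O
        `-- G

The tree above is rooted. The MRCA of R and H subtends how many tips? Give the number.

The MRCA of R and H is the node subtending ((J,(T,P)),(((B,L),Q),(((I,K),(S,F)),(H,M))),((D,N),(C,R))).
That clade contains 16 terminal taxa: B, C, D, F, H, I, J, K, L, M, N, P, Q, R, S, T.

16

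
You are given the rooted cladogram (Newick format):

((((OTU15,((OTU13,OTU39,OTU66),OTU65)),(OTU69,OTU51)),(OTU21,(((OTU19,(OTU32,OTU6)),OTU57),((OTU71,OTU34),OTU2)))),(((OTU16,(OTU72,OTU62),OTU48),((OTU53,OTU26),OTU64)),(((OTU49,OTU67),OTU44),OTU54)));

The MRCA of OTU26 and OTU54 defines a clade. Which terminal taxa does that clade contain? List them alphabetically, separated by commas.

Tracing OTU26: it sits inside (OTU53,OTU26).
Tracing OTU54: it sits inside (((OTU49,OTU67),OTU44),OTU54).
The smallest clade enclosing both is (((OTU16,(OTU72,OTU62),OTU48),((OTU53,OTU26),OTU64)),(((OTU49,OTU67),OTU44),OTU54)); the answer is its 11 terminal taxa in alphabetical order.

OTU16, OTU26, OTU44, OTU48, OTU49, OTU53, OTU54, OTU62, OTU64, OTU67, OTU72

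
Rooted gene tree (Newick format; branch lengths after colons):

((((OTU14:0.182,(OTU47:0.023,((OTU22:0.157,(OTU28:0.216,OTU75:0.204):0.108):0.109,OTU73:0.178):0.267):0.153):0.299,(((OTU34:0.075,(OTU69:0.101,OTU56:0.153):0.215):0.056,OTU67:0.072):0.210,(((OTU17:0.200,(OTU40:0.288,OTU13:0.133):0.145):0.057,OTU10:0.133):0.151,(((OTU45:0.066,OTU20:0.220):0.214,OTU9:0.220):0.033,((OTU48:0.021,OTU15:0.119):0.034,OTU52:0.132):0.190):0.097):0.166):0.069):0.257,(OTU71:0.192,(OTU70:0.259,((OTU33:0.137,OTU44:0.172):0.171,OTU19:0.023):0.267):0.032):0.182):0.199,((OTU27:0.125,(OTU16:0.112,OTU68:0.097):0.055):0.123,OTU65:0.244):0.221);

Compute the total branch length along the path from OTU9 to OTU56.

The path runs OTU9 → … → MRCA → … → OTU56; the MRCA is the node subtending (((OTU34,(OTU69,OTU56)),OTU67),(((OTU17,(OTU40,OTU13)),OTU10),(((OTU45,OTU20),OTU9),((OTU48,OTU15),OTU52)))).
Branch lengths along that path: 0.220 + 0.033 + 0.097 + 0.166 + 0.210 + 0.056 + 0.215 + 0.153 = 1.150.

1.150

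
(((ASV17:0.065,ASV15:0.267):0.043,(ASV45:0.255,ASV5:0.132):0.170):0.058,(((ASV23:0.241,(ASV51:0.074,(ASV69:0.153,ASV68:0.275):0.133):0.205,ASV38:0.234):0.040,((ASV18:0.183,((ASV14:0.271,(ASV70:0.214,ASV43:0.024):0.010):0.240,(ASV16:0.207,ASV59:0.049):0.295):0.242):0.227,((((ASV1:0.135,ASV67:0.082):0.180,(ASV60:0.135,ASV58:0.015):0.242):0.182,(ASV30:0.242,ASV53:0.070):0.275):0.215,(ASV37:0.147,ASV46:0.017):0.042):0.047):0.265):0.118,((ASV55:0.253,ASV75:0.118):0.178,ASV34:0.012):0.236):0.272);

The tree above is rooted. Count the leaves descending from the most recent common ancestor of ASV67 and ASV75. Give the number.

The MRCA of ASV67 and ASV75 is the node subtending (((ASV23,(ASV51,(ASV69,ASV68)),ASV38),((ASV18,((ASV14,(ASV70,ASV43)),(ASV16,ASV59))),((((ASV1,ASV67),(ASV60,ASV58)),(ASV30,ASV53)),(ASV37,ASV46)))),((ASV55,ASV75),ASV34)).
That clade contains 22 terminal taxa: ASV1, ASV14, ASV16, ASV18, ASV23, ASV30, ASV34, ASV37, ASV38, ASV43, ASV46, ASV51, ASV53, ASV55, ASV58, ASV59, ASV60, ASV67, ASV68, ASV69, ASV70, ASV75.

22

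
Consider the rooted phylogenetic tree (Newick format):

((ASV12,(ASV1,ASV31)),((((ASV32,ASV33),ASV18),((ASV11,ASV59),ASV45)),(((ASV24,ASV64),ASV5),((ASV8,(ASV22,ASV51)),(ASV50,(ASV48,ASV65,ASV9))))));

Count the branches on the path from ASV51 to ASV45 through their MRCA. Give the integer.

8

The MRCA of ASV51 and ASV45 is the node subtending ((((ASV32,ASV33),ASV18),((ASV11,ASV59),ASV45)),(((ASV24,ASV64),ASV5),((ASV8,(ASV22,ASV51)),(ASV50,(ASV48,ASV65,ASV9))))).
From ASV51 up to that node: 5 branches. From ASV45 up to the same node: 3 branches. Total: 5 + 3 = 8.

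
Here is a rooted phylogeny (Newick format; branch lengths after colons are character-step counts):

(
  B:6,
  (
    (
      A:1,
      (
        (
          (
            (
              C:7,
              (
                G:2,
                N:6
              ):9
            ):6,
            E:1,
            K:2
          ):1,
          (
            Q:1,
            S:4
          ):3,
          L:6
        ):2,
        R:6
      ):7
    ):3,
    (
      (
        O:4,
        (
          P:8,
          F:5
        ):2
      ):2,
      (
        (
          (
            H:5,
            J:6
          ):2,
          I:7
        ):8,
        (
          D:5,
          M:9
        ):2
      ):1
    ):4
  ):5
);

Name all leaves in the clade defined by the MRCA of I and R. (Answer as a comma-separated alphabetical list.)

A, C, D, E, F, G, H, I, J, K, L, M, N, O, P, Q, R, S

Tracing I: it sits inside ((H,J),I).
Tracing R: it sits inside ((((C,(G,N)),E,K),(Q,S),L),R).
The smallest clade enclosing both is ((A,((((C,(G,N)),E,K),(Q,S),L),R)),((O,(P,F)),(((H,J),I),(D,M)))); the answer is its 18 terminal taxa in alphabetical order.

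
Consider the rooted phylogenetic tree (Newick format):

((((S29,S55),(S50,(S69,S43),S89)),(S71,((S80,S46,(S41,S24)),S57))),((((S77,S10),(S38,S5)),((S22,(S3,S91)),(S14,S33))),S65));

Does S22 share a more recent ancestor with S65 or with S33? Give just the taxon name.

S33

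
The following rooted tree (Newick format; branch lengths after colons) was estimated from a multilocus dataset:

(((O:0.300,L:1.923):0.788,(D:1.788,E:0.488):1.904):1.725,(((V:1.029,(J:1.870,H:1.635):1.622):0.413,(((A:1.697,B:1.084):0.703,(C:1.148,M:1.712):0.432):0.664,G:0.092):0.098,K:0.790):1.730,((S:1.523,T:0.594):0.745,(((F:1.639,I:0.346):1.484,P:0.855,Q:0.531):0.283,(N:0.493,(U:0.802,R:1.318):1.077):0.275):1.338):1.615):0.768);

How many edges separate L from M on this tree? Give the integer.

9

The MRCA of L and M is the root of the tree.
From L up to that node: 3 branches. From M up to the same node: 6 branches. Total: 3 + 6 = 9.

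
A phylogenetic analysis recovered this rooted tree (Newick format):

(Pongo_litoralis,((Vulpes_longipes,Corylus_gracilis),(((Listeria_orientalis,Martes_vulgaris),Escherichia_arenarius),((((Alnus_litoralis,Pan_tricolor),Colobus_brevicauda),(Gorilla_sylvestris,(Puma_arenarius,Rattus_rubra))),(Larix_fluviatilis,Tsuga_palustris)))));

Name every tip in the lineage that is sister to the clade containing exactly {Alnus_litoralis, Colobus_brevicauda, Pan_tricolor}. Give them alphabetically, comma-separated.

Gorilla_sylvestris, Puma_arenarius, Rattus_rubra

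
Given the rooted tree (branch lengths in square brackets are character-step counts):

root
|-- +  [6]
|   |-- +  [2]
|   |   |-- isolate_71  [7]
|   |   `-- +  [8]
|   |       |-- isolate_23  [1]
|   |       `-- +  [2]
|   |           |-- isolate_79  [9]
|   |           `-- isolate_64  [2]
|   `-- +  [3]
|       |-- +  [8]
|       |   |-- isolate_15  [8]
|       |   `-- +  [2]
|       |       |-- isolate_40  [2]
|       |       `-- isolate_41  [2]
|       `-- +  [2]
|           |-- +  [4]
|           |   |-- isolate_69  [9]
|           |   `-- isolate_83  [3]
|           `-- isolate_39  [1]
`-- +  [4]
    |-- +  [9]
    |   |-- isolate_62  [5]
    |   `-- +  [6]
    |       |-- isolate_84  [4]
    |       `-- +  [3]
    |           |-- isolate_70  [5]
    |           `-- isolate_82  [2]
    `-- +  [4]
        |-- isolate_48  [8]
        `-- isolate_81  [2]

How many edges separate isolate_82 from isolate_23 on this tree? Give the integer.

The MRCA of isolate_82 and isolate_23 is the root of the tree.
From isolate_82 up to that node: 5 branches. From isolate_23 up to the same node: 4 branches. Total: 5 + 4 = 9.

9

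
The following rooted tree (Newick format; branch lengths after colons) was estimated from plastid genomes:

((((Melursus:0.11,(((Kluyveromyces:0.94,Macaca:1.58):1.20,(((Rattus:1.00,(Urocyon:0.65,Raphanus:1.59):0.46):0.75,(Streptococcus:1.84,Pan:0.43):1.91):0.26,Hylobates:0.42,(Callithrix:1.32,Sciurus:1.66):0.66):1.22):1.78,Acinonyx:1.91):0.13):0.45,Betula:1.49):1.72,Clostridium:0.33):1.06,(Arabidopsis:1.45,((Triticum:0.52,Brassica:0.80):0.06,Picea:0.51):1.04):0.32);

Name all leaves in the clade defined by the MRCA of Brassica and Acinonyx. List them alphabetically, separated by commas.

Acinonyx, Arabidopsis, Betula, Brassica, Callithrix, Clostridium, Hylobates, Kluyveromyces, Macaca, Melursus, Pan, Picea, Raphanus, Rattus, Sciurus, Streptococcus, Triticum, Urocyon

Tracing Brassica: it sits inside (Triticum,Brassica).
Tracing Acinonyx: it sits inside (((Kluyveromyces,Macaca),(((Rattus,(Urocyon,Raphanus)),(Streptococcus,Pan)),Hylobates,(Callithrix,Sciurus))),Acinonyx).
The smallest clade enclosing both is the whole tree (their MRCA is the root), so the answer is all 18 tips in alphabetical order.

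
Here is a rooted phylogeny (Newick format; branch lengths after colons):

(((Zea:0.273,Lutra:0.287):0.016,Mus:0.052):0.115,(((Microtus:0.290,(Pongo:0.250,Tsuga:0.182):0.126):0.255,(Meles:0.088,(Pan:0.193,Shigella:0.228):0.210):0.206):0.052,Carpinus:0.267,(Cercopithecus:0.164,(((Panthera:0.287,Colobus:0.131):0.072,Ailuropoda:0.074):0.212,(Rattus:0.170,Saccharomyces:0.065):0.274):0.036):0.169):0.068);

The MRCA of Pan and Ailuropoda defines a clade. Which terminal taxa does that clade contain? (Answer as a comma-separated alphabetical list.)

Tracing Pan: it sits inside (Pan,Shigella).
Tracing Ailuropoda: it sits inside ((Panthera,Colobus),Ailuropoda).
The smallest clade enclosing both is (((Microtus,(Pongo,Tsuga)),(Meles,(Pan,Shigella))),Carpinus,(Cercopithecus,(((Panthera,Colobus),Ailuropoda),(Rattus,Saccharomyces)))); the answer is its 13 terminal taxa in alphabetical order.

Ailuropoda, Carpinus, Cercopithecus, Colobus, Meles, Microtus, Pan, Panthera, Pongo, Rattus, Saccharomyces, Shigella, Tsuga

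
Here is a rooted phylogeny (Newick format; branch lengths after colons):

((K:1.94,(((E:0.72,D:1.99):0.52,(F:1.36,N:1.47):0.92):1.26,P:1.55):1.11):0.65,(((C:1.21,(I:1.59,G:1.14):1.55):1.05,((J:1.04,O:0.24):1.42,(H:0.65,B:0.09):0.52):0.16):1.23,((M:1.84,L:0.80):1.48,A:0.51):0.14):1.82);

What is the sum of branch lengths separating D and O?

10.40

The path runs D → … → MRCA → … → O; the MRCA is the root of the tree.
Branch lengths along that path: 1.99 + 0.52 + 1.26 + 1.11 + 0.65 + 1.82 + 1.23 + 0.16 + 1.42 + 0.24 = 10.40.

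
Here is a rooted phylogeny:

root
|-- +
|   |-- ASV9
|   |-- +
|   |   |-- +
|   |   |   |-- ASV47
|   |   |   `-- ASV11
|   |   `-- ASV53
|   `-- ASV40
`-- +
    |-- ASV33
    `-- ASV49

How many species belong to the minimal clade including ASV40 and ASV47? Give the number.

The MRCA of ASV40 and ASV47 is the node subtending (ASV9,((ASV47,ASV11),ASV53),ASV40).
That clade contains 5 terminal taxa: ASV11, ASV40, ASV47, ASV53, ASV9.

5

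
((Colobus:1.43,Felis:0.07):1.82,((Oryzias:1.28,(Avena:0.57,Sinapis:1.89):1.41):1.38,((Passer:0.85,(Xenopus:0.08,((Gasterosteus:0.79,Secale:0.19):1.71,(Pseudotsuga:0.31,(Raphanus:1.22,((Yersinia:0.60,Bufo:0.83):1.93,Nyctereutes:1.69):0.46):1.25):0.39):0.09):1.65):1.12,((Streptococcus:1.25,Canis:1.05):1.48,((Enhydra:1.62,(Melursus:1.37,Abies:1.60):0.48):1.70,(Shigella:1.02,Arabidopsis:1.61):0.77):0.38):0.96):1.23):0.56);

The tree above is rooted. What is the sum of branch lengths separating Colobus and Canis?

8.53

The path runs Colobus → … → MRCA → … → Canis; the MRCA is the root of the tree.
Branch lengths along that path: 1.43 + 1.82 + 0.56 + 1.23 + 0.96 + 1.48 + 1.05 = 8.53.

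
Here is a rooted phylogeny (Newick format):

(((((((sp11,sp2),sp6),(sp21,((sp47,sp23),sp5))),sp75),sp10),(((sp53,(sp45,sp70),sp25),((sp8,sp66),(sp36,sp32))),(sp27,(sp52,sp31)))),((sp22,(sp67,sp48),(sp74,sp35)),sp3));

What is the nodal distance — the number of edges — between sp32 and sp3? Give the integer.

8

The MRCA of sp32 and sp3 is the root of the tree.
From sp32 up to that node: 6 branches. From sp3 up to the same node: 2 branches. Total: 6 + 2 = 8.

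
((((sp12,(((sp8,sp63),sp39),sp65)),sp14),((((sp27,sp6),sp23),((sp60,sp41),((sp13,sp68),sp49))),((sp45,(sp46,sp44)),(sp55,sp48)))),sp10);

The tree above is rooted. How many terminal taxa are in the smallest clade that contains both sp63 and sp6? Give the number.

The MRCA of sp63 and sp6 is the node subtending (((sp12,(((sp8,sp63),sp39),sp65)),sp14),((((sp27,sp6),sp23),((sp60,sp41),((sp13,sp68),sp49))),((sp45,(sp46,sp44)),(sp55,sp48)))).
That clade contains 19 terminal taxa: sp12, sp13, sp14, sp23, sp27, sp39, sp41, sp44, sp45, sp46, sp48, sp49, sp55, sp6, sp60, sp63, sp65, sp68, sp8.

19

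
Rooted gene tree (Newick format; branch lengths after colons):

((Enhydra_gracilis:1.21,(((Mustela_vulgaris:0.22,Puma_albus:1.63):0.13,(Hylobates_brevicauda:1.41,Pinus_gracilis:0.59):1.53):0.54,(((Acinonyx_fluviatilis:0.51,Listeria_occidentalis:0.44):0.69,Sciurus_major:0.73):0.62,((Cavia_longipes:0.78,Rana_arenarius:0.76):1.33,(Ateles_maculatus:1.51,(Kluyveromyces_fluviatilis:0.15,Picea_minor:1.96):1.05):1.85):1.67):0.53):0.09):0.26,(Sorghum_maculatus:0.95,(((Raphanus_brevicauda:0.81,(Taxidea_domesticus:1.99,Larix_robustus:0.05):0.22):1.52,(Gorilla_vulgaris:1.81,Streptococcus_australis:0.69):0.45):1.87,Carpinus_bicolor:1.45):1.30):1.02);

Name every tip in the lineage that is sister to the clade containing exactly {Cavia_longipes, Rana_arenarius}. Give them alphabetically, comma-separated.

Ateles_maculatus, Kluyveromyces_fluviatilis, Picea_minor

The clade containing exactly {Cavia_longipes, Rana_arenarius} attaches to the tree at the node subtending ((Cavia_longipes,Rana_arenarius),(Ateles_maculatus,(Kluyveromyces_fluviatilis,Picea_minor))).
The other lineage descending from that same node — the sister group — is (Ateles_maculatus,(Kluyveromyces_fluviatilis,Picea_minor)); its 3 tips in alphabetical order are the answer.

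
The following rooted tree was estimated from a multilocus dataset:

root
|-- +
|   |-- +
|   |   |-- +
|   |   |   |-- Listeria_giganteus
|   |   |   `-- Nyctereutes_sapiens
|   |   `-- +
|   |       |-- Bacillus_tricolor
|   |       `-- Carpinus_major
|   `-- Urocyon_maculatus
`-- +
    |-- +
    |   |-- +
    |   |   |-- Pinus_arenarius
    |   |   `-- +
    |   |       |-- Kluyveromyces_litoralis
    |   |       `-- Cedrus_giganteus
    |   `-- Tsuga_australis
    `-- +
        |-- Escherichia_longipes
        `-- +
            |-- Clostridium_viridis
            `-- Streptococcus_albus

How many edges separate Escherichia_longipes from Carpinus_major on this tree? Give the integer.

The MRCA of Escherichia_longipes and Carpinus_major is the root of the tree.
From Escherichia_longipes up to that node: 3 branches. From Carpinus_major up to the same node: 4 branches. Total: 3 + 4 = 7.

7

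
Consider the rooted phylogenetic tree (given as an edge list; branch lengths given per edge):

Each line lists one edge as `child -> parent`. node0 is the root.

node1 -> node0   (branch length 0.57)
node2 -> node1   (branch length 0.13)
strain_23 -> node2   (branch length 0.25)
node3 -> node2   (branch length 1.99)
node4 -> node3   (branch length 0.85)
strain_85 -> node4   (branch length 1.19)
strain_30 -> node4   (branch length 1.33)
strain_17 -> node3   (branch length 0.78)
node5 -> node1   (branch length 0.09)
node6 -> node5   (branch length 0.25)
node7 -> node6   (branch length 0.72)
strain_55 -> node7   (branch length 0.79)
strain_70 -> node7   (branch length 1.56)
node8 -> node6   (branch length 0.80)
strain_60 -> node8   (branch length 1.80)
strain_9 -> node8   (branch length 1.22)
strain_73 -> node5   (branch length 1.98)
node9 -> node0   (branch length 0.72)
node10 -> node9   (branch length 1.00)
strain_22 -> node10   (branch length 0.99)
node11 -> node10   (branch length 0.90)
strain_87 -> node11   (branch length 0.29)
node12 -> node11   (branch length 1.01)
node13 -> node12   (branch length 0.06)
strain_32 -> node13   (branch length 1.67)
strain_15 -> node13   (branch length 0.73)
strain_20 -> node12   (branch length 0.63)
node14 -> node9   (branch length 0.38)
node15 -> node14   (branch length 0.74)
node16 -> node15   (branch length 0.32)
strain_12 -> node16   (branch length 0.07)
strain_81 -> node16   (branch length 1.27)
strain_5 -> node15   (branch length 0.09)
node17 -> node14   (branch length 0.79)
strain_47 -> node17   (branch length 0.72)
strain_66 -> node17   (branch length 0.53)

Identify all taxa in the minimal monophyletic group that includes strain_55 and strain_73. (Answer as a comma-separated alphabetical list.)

Tracing strain_55: it sits inside (strain_55,strain_70).
Tracing strain_73: it sits inside (((strain_55,strain_70),(strain_60,strain_9)),strain_73).
The smallest clade enclosing both is (((strain_55,strain_70),(strain_60,strain_9)),strain_73); the answer is its 5 terminal taxa in alphabetical order.

strain_55, strain_60, strain_70, strain_73, strain_9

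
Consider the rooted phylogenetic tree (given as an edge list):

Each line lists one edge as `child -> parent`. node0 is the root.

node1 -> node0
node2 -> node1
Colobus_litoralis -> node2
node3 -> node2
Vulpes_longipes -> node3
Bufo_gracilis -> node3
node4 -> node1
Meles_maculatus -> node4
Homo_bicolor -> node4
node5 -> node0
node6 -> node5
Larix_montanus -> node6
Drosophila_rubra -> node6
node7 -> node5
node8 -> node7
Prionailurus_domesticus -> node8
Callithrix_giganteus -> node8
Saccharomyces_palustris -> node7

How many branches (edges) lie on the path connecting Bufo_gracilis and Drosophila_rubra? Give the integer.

The MRCA of Bufo_gracilis and Drosophila_rubra is the root of the tree.
From Bufo_gracilis up to that node: 4 branches. From Drosophila_rubra up to the same node: 3 branches. Total: 4 + 3 = 7.

7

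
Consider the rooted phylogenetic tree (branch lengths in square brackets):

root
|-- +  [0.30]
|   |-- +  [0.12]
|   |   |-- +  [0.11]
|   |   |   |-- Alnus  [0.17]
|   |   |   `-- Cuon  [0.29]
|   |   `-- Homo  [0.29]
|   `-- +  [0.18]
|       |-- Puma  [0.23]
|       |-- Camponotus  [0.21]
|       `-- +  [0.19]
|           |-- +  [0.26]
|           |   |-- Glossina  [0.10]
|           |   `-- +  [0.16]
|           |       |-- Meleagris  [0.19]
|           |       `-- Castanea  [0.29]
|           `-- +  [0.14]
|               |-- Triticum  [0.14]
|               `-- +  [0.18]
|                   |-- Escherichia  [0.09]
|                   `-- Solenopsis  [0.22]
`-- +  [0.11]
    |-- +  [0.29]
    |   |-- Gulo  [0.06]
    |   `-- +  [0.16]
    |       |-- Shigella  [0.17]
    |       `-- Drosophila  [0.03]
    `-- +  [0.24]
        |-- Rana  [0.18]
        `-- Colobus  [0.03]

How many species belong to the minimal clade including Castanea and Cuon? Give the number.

The MRCA of Castanea and Cuon is the node subtending (((Alnus,Cuon),Homo),(Puma,Camponotus,((Glossina,(Meleagris,Castanea)),(Triticum,(Escherichia,Solenopsis))))).
That clade contains 11 terminal taxa: Alnus, Camponotus, Castanea, Cuon, Escherichia, Glossina, Homo, Meleagris, Puma, Solenopsis, Triticum.

11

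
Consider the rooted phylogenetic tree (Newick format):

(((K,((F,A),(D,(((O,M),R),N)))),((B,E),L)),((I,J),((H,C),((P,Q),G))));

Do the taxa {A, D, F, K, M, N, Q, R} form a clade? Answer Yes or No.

The MRCA of the listed taxa is the root, so the smallest clade containing them is the whole tree.
That clade also contains B, C, E, G, H, I, J, L, O, P, which are not in the proposed group, so the group is not monophyletic.

No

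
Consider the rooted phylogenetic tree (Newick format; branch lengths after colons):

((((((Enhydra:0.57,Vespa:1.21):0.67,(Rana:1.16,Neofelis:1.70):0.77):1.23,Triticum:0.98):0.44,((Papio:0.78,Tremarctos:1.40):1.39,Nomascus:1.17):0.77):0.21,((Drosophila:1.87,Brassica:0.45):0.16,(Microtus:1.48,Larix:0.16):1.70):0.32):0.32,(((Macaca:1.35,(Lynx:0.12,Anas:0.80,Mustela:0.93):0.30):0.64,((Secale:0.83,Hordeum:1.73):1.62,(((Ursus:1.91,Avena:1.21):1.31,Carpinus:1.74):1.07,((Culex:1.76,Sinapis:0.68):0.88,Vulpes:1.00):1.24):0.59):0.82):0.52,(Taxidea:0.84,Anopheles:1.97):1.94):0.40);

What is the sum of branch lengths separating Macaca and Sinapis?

The path runs Macaca → … → MRCA → … → Sinapis; the MRCA is the node subtending ((Macaca,(Lynx,Anas,Mustela)),((Secale,Hordeum),(((Ursus,Avena),Carpinus),((Culex,Sinapis),Vulpes)))).
Branch lengths along that path: 1.35 + 0.64 + 0.82 + 0.59 + 1.24 + 0.88 + 0.68 = 6.20.

6.20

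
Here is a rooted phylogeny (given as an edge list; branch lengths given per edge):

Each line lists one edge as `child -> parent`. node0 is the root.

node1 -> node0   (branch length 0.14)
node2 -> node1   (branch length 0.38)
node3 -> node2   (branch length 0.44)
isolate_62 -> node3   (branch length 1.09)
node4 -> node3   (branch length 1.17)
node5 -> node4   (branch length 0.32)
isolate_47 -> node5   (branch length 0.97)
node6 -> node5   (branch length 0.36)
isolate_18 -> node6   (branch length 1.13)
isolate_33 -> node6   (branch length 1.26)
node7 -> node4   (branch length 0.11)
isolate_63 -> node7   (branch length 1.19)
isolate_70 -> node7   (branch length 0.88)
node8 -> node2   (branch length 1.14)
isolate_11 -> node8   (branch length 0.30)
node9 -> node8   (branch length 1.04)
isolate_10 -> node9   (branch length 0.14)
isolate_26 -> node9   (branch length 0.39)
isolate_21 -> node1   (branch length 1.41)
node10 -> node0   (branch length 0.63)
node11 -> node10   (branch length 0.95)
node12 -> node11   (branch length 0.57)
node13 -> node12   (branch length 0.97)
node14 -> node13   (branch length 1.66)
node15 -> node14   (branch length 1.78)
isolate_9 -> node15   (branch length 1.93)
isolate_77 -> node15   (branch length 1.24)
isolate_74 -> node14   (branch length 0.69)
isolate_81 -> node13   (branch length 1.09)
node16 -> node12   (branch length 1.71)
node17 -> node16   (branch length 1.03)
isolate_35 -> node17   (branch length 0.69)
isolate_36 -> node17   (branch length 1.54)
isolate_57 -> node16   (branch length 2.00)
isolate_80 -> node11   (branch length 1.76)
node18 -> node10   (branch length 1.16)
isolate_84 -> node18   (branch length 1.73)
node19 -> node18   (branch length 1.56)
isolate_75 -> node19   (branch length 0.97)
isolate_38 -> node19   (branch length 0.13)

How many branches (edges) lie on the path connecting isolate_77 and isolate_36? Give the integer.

7

The MRCA of isolate_77 and isolate_36 is the node subtending ((((isolate_9,isolate_77),isolate_74),isolate_81),((isolate_35,isolate_36),isolate_57)).
From isolate_77 up to that node: 4 branches. From isolate_36 up to the same node: 3 branches. Total: 4 + 3 = 7.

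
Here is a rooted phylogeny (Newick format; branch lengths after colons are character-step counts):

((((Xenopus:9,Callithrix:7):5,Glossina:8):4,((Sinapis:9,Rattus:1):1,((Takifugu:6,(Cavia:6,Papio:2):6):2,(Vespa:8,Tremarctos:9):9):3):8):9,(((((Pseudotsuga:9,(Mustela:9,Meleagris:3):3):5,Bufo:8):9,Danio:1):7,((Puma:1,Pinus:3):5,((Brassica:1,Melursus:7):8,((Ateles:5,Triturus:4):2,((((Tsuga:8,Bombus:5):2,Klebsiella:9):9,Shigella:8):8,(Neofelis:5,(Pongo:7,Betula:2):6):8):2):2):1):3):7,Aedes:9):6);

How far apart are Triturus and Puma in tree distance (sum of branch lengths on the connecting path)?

The path runs Triturus → … → MRCA → … → Puma; the MRCA is the node subtending ((Puma,Pinus),((Brassica,Melursus),((Ateles,Triturus),((((Tsuga,Bombus),Klebsiella),Shigella),(Neofelis,(Pongo,Betula)))))).
Branch lengths along that path: 4 + 2 + 2 + 1 + 5 + 1 = 15.

15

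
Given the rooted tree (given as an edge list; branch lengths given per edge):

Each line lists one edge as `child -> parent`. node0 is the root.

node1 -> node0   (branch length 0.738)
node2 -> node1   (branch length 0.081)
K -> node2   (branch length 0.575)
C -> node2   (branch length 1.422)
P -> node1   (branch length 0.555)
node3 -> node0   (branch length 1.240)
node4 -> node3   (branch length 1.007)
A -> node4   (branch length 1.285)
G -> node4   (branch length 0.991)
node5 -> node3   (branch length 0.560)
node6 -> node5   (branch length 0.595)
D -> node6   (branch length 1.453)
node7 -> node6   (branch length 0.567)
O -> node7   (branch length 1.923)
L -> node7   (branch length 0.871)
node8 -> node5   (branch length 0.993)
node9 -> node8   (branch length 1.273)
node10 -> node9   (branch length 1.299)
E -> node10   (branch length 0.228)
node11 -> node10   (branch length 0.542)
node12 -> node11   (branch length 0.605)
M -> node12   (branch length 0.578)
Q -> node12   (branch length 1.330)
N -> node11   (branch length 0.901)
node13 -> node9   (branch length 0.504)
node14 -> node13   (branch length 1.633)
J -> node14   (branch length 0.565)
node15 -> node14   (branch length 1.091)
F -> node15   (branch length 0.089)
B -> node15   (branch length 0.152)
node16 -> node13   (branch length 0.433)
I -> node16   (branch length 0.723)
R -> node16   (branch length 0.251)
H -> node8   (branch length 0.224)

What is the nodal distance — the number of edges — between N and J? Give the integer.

6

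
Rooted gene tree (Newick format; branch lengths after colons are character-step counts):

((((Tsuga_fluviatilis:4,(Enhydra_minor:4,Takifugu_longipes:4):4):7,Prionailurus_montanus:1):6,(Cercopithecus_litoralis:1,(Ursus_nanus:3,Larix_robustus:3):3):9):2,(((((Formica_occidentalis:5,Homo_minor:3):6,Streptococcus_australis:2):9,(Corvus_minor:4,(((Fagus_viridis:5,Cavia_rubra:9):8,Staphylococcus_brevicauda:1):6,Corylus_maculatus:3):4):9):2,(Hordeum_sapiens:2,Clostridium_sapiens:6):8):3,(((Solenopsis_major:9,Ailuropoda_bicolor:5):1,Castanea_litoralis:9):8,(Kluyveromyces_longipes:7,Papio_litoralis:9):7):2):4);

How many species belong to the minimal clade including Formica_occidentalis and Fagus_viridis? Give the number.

8

The MRCA of Formica_occidentalis and Fagus_viridis is the node subtending (((Formica_occidentalis,Homo_minor),Streptococcus_australis),(Corvus_minor,(((Fagus_viridis,Cavia_rubra),Staphylococcus_brevicauda),Corylus_maculatus))).
That clade contains 8 terminal taxa: Cavia_rubra, Corvus_minor, Corylus_maculatus, Fagus_viridis, Formica_occidentalis, Homo_minor, Staphylococcus_brevicauda, Streptococcus_australis.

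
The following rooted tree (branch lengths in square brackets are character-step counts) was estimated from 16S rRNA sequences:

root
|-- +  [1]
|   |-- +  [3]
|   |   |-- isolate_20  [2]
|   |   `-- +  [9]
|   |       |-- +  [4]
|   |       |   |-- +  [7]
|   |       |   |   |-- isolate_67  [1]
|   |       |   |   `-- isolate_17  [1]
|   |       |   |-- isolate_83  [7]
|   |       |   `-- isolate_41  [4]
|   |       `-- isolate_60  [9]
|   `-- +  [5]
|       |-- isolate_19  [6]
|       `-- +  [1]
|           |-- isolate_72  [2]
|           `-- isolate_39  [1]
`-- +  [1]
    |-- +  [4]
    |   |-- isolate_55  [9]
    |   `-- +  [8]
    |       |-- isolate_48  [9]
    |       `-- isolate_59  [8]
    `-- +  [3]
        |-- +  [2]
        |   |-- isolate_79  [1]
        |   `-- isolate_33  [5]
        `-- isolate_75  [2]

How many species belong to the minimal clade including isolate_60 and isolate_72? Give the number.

9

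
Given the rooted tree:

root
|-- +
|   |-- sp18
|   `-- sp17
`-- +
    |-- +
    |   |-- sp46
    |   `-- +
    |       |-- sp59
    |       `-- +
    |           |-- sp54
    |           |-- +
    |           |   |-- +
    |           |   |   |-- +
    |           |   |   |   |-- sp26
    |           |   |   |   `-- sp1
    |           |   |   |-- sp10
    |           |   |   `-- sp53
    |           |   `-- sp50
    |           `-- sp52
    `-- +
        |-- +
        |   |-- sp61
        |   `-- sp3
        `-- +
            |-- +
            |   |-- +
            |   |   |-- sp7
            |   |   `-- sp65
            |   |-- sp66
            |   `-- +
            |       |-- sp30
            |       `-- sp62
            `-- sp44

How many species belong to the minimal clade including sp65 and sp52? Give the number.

17

The MRCA of sp65 and sp52 is the node subtending ((sp46,(sp59,(sp54,(((sp26,sp1),sp10,sp53),sp50),sp52))),((sp61,sp3),(((sp7,sp65),sp66,(sp30,sp62)),sp44))).
That clade contains 17 terminal taxa: sp1, sp10, sp26, sp3, sp30, sp44, sp46, sp50, sp52, sp53, sp54, sp59, sp61, sp62, sp65, sp66, sp7.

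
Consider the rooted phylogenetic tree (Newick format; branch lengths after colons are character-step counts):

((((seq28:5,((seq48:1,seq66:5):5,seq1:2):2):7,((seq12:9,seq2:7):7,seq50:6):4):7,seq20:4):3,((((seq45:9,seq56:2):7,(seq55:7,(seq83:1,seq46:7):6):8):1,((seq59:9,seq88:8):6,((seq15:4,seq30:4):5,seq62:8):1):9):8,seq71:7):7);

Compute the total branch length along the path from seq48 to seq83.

56

The path runs seq48 → … → MRCA → … → seq83; the MRCA is the root of the tree.
Branch lengths along that path: 1 + 5 + 2 + 7 + 7 + 3 + 7 + 8 + 1 + 8 + 6 + 1 = 56.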